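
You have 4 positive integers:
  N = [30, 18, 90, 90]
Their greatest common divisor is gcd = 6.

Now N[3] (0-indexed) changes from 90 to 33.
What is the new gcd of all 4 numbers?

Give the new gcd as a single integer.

Answer: 3

Derivation:
Numbers: [30, 18, 90, 90], gcd = 6
Change: index 3, 90 -> 33
gcd of the OTHER numbers (without index 3): gcd([30, 18, 90]) = 6
New gcd = gcd(g_others, new_val) = gcd(6, 33) = 3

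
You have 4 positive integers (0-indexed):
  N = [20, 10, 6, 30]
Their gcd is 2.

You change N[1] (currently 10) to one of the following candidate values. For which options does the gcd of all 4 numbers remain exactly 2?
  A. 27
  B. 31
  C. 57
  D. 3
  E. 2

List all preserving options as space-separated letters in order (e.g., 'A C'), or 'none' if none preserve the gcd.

Old gcd = 2; gcd of others (without N[1]) = 2
New gcd for candidate v: gcd(2, v). Preserves old gcd iff gcd(2, v) = 2.
  Option A: v=27, gcd(2,27)=1 -> changes
  Option B: v=31, gcd(2,31)=1 -> changes
  Option C: v=57, gcd(2,57)=1 -> changes
  Option D: v=3, gcd(2,3)=1 -> changes
  Option E: v=2, gcd(2,2)=2 -> preserves

Answer: E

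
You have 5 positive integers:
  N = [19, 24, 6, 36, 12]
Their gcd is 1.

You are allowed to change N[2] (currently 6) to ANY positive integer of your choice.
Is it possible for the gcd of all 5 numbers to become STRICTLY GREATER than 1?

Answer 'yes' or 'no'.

Answer: no

Derivation:
Current gcd = 1
gcd of all OTHER numbers (without N[2]=6): gcd([19, 24, 36, 12]) = 1
The new gcd after any change is gcd(1, new_value).
This can be at most 1.
Since 1 = old gcd 1, the gcd can only stay the same or decrease.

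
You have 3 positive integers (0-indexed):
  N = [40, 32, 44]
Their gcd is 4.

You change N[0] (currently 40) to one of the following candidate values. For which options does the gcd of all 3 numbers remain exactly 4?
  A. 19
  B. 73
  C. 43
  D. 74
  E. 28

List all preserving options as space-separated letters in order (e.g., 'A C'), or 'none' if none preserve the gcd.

Answer: E

Derivation:
Old gcd = 4; gcd of others (without N[0]) = 4
New gcd for candidate v: gcd(4, v). Preserves old gcd iff gcd(4, v) = 4.
  Option A: v=19, gcd(4,19)=1 -> changes
  Option B: v=73, gcd(4,73)=1 -> changes
  Option C: v=43, gcd(4,43)=1 -> changes
  Option D: v=74, gcd(4,74)=2 -> changes
  Option E: v=28, gcd(4,28)=4 -> preserves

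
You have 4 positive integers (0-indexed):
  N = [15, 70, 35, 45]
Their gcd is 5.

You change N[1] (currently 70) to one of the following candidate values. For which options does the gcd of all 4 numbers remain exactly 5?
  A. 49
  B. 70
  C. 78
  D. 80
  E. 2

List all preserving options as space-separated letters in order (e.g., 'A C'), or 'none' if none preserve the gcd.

Old gcd = 5; gcd of others (without N[1]) = 5
New gcd for candidate v: gcd(5, v). Preserves old gcd iff gcd(5, v) = 5.
  Option A: v=49, gcd(5,49)=1 -> changes
  Option B: v=70, gcd(5,70)=5 -> preserves
  Option C: v=78, gcd(5,78)=1 -> changes
  Option D: v=80, gcd(5,80)=5 -> preserves
  Option E: v=2, gcd(5,2)=1 -> changes

Answer: B D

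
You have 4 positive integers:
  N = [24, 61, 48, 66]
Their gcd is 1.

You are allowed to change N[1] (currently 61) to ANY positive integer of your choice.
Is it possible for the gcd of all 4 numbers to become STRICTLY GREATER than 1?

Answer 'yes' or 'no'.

Answer: yes

Derivation:
Current gcd = 1
gcd of all OTHER numbers (without N[1]=61): gcd([24, 48, 66]) = 6
The new gcd after any change is gcd(6, new_value).
This can be at most 6.
Since 6 > old gcd 1, the gcd CAN increase (e.g., set N[1] = 6).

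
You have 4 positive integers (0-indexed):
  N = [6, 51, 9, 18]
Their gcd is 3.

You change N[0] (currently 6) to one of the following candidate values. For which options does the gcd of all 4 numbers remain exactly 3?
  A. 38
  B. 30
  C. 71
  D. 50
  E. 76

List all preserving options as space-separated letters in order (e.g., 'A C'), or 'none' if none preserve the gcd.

Answer: B

Derivation:
Old gcd = 3; gcd of others (without N[0]) = 3
New gcd for candidate v: gcd(3, v). Preserves old gcd iff gcd(3, v) = 3.
  Option A: v=38, gcd(3,38)=1 -> changes
  Option B: v=30, gcd(3,30)=3 -> preserves
  Option C: v=71, gcd(3,71)=1 -> changes
  Option D: v=50, gcd(3,50)=1 -> changes
  Option E: v=76, gcd(3,76)=1 -> changes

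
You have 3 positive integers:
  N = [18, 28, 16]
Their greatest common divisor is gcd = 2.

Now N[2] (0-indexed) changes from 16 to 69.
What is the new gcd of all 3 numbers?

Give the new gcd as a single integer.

Numbers: [18, 28, 16], gcd = 2
Change: index 2, 16 -> 69
gcd of the OTHER numbers (without index 2): gcd([18, 28]) = 2
New gcd = gcd(g_others, new_val) = gcd(2, 69) = 1

Answer: 1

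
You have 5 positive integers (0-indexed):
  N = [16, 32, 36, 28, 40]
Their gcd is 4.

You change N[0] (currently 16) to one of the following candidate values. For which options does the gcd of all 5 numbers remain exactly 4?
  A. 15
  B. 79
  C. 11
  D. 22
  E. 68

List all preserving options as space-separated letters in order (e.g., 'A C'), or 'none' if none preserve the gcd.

Old gcd = 4; gcd of others (without N[0]) = 4
New gcd for candidate v: gcd(4, v). Preserves old gcd iff gcd(4, v) = 4.
  Option A: v=15, gcd(4,15)=1 -> changes
  Option B: v=79, gcd(4,79)=1 -> changes
  Option C: v=11, gcd(4,11)=1 -> changes
  Option D: v=22, gcd(4,22)=2 -> changes
  Option E: v=68, gcd(4,68)=4 -> preserves

Answer: E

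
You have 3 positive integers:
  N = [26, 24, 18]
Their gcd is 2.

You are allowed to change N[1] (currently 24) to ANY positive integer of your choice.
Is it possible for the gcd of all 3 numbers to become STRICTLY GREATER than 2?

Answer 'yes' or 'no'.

Current gcd = 2
gcd of all OTHER numbers (without N[1]=24): gcd([26, 18]) = 2
The new gcd after any change is gcd(2, new_value).
This can be at most 2.
Since 2 = old gcd 2, the gcd can only stay the same or decrease.

Answer: no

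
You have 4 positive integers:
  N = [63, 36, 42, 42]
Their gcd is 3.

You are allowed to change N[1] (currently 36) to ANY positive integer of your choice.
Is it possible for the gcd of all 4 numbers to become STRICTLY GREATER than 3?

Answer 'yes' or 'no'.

Answer: yes

Derivation:
Current gcd = 3
gcd of all OTHER numbers (without N[1]=36): gcd([63, 42, 42]) = 21
The new gcd after any change is gcd(21, new_value).
This can be at most 21.
Since 21 > old gcd 3, the gcd CAN increase (e.g., set N[1] = 21).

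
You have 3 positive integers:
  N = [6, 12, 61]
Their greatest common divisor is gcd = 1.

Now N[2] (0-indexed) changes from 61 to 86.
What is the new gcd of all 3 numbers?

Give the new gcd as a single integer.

Numbers: [6, 12, 61], gcd = 1
Change: index 2, 61 -> 86
gcd of the OTHER numbers (without index 2): gcd([6, 12]) = 6
New gcd = gcd(g_others, new_val) = gcd(6, 86) = 2

Answer: 2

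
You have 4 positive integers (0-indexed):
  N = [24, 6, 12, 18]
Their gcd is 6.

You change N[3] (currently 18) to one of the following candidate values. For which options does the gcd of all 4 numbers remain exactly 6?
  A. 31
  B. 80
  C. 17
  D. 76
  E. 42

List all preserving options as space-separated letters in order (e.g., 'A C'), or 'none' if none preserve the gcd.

Answer: E

Derivation:
Old gcd = 6; gcd of others (without N[3]) = 6
New gcd for candidate v: gcd(6, v). Preserves old gcd iff gcd(6, v) = 6.
  Option A: v=31, gcd(6,31)=1 -> changes
  Option B: v=80, gcd(6,80)=2 -> changes
  Option C: v=17, gcd(6,17)=1 -> changes
  Option D: v=76, gcd(6,76)=2 -> changes
  Option E: v=42, gcd(6,42)=6 -> preserves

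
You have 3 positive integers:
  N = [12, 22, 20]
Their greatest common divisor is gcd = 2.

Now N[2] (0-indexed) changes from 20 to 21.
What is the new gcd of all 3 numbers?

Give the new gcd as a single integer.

Numbers: [12, 22, 20], gcd = 2
Change: index 2, 20 -> 21
gcd of the OTHER numbers (without index 2): gcd([12, 22]) = 2
New gcd = gcd(g_others, new_val) = gcd(2, 21) = 1

Answer: 1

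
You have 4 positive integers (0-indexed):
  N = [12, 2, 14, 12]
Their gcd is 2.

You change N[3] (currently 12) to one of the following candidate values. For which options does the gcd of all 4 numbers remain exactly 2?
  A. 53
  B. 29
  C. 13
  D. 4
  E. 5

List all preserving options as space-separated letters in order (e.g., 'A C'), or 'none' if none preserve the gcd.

Old gcd = 2; gcd of others (without N[3]) = 2
New gcd for candidate v: gcd(2, v). Preserves old gcd iff gcd(2, v) = 2.
  Option A: v=53, gcd(2,53)=1 -> changes
  Option B: v=29, gcd(2,29)=1 -> changes
  Option C: v=13, gcd(2,13)=1 -> changes
  Option D: v=4, gcd(2,4)=2 -> preserves
  Option E: v=5, gcd(2,5)=1 -> changes

Answer: D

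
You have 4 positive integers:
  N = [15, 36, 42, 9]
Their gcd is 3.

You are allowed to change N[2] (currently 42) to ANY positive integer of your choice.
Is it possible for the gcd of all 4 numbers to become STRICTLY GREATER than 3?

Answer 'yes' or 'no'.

Current gcd = 3
gcd of all OTHER numbers (without N[2]=42): gcd([15, 36, 9]) = 3
The new gcd after any change is gcd(3, new_value).
This can be at most 3.
Since 3 = old gcd 3, the gcd can only stay the same or decrease.

Answer: no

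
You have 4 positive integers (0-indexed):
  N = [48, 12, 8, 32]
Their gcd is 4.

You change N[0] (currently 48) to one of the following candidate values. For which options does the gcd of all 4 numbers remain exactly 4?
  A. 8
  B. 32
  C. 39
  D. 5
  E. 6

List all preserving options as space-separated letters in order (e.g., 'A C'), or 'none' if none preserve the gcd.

Answer: A B

Derivation:
Old gcd = 4; gcd of others (without N[0]) = 4
New gcd for candidate v: gcd(4, v). Preserves old gcd iff gcd(4, v) = 4.
  Option A: v=8, gcd(4,8)=4 -> preserves
  Option B: v=32, gcd(4,32)=4 -> preserves
  Option C: v=39, gcd(4,39)=1 -> changes
  Option D: v=5, gcd(4,5)=1 -> changes
  Option E: v=6, gcd(4,6)=2 -> changes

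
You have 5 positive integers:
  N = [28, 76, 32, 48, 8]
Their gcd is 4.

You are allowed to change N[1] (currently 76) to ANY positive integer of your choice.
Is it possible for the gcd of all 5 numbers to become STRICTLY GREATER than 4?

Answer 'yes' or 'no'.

Current gcd = 4
gcd of all OTHER numbers (without N[1]=76): gcd([28, 32, 48, 8]) = 4
The new gcd after any change is gcd(4, new_value).
This can be at most 4.
Since 4 = old gcd 4, the gcd can only stay the same or decrease.

Answer: no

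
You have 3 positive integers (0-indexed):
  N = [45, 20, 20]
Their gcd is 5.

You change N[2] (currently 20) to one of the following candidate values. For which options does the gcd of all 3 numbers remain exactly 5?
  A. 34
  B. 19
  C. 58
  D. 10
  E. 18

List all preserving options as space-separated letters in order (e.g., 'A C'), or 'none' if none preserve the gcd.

Old gcd = 5; gcd of others (without N[2]) = 5
New gcd for candidate v: gcd(5, v). Preserves old gcd iff gcd(5, v) = 5.
  Option A: v=34, gcd(5,34)=1 -> changes
  Option B: v=19, gcd(5,19)=1 -> changes
  Option C: v=58, gcd(5,58)=1 -> changes
  Option D: v=10, gcd(5,10)=5 -> preserves
  Option E: v=18, gcd(5,18)=1 -> changes

Answer: D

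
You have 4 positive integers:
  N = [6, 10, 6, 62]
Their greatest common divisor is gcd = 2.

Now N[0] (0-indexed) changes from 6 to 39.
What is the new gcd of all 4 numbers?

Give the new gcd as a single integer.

Answer: 1

Derivation:
Numbers: [6, 10, 6, 62], gcd = 2
Change: index 0, 6 -> 39
gcd of the OTHER numbers (without index 0): gcd([10, 6, 62]) = 2
New gcd = gcd(g_others, new_val) = gcd(2, 39) = 1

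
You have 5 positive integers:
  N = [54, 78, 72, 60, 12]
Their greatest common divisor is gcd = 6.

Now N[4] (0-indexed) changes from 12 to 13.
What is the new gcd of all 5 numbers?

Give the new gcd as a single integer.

Numbers: [54, 78, 72, 60, 12], gcd = 6
Change: index 4, 12 -> 13
gcd of the OTHER numbers (without index 4): gcd([54, 78, 72, 60]) = 6
New gcd = gcd(g_others, new_val) = gcd(6, 13) = 1

Answer: 1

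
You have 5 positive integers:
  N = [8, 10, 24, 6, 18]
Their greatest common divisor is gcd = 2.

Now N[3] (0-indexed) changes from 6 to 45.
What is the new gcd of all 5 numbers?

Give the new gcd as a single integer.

Numbers: [8, 10, 24, 6, 18], gcd = 2
Change: index 3, 6 -> 45
gcd of the OTHER numbers (without index 3): gcd([8, 10, 24, 18]) = 2
New gcd = gcd(g_others, new_val) = gcd(2, 45) = 1

Answer: 1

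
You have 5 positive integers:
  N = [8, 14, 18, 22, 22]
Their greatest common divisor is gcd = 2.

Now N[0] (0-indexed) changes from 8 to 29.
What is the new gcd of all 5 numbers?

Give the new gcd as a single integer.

Numbers: [8, 14, 18, 22, 22], gcd = 2
Change: index 0, 8 -> 29
gcd of the OTHER numbers (without index 0): gcd([14, 18, 22, 22]) = 2
New gcd = gcd(g_others, new_val) = gcd(2, 29) = 1

Answer: 1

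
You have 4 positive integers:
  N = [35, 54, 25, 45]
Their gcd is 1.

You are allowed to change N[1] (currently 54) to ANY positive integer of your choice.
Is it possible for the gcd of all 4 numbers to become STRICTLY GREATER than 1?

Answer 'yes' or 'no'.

Current gcd = 1
gcd of all OTHER numbers (without N[1]=54): gcd([35, 25, 45]) = 5
The new gcd after any change is gcd(5, new_value).
This can be at most 5.
Since 5 > old gcd 1, the gcd CAN increase (e.g., set N[1] = 5).

Answer: yes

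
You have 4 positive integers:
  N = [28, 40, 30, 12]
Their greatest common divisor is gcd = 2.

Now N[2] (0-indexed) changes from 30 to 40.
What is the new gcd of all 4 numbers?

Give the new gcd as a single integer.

Numbers: [28, 40, 30, 12], gcd = 2
Change: index 2, 30 -> 40
gcd of the OTHER numbers (without index 2): gcd([28, 40, 12]) = 4
New gcd = gcd(g_others, new_val) = gcd(4, 40) = 4

Answer: 4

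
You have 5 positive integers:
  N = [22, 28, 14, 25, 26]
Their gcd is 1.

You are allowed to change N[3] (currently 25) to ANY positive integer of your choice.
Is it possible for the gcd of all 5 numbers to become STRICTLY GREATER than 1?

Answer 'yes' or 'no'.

Answer: yes

Derivation:
Current gcd = 1
gcd of all OTHER numbers (without N[3]=25): gcd([22, 28, 14, 26]) = 2
The new gcd after any change is gcd(2, new_value).
This can be at most 2.
Since 2 > old gcd 1, the gcd CAN increase (e.g., set N[3] = 2).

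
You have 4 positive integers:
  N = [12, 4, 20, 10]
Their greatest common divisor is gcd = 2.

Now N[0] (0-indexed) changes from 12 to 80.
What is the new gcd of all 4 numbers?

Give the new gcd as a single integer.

Numbers: [12, 4, 20, 10], gcd = 2
Change: index 0, 12 -> 80
gcd of the OTHER numbers (without index 0): gcd([4, 20, 10]) = 2
New gcd = gcd(g_others, new_val) = gcd(2, 80) = 2

Answer: 2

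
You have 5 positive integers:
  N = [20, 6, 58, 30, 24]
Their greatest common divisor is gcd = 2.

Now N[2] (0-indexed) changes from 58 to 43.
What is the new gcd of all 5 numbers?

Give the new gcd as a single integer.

Numbers: [20, 6, 58, 30, 24], gcd = 2
Change: index 2, 58 -> 43
gcd of the OTHER numbers (without index 2): gcd([20, 6, 30, 24]) = 2
New gcd = gcd(g_others, new_val) = gcd(2, 43) = 1

Answer: 1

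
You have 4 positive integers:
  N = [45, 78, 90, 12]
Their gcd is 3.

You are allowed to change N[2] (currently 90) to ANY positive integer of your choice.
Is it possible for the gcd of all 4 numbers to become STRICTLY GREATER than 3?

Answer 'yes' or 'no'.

Answer: no

Derivation:
Current gcd = 3
gcd of all OTHER numbers (without N[2]=90): gcd([45, 78, 12]) = 3
The new gcd after any change is gcd(3, new_value).
This can be at most 3.
Since 3 = old gcd 3, the gcd can only stay the same or decrease.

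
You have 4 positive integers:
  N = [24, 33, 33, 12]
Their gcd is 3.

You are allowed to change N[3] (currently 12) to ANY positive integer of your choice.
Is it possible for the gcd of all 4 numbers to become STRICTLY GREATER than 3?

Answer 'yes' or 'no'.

Answer: no

Derivation:
Current gcd = 3
gcd of all OTHER numbers (without N[3]=12): gcd([24, 33, 33]) = 3
The new gcd after any change is gcd(3, new_value).
This can be at most 3.
Since 3 = old gcd 3, the gcd can only stay the same or decrease.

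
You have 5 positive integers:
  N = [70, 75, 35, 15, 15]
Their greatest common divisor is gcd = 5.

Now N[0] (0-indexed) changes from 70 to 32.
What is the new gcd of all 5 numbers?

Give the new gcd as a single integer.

Answer: 1

Derivation:
Numbers: [70, 75, 35, 15, 15], gcd = 5
Change: index 0, 70 -> 32
gcd of the OTHER numbers (without index 0): gcd([75, 35, 15, 15]) = 5
New gcd = gcd(g_others, new_val) = gcd(5, 32) = 1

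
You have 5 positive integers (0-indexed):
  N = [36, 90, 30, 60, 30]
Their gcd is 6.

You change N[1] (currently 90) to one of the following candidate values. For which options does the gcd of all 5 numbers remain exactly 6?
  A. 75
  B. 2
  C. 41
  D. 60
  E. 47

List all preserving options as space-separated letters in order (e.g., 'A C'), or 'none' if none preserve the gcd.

Old gcd = 6; gcd of others (without N[1]) = 6
New gcd for candidate v: gcd(6, v). Preserves old gcd iff gcd(6, v) = 6.
  Option A: v=75, gcd(6,75)=3 -> changes
  Option B: v=2, gcd(6,2)=2 -> changes
  Option C: v=41, gcd(6,41)=1 -> changes
  Option D: v=60, gcd(6,60)=6 -> preserves
  Option E: v=47, gcd(6,47)=1 -> changes

Answer: D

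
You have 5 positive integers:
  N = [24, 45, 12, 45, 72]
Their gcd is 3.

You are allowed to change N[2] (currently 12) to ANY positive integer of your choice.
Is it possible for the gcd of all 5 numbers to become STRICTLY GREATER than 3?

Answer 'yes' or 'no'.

Answer: no

Derivation:
Current gcd = 3
gcd of all OTHER numbers (without N[2]=12): gcd([24, 45, 45, 72]) = 3
The new gcd after any change is gcd(3, new_value).
This can be at most 3.
Since 3 = old gcd 3, the gcd can only stay the same or decrease.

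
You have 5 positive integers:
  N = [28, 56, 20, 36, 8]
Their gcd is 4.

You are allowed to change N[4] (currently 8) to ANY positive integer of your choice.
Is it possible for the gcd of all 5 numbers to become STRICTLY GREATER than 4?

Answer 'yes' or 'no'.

Current gcd = 4
gcd of all OTHER numbers (without N[4]=8): gcd([28, 56, 20, 36]) = 4
The new gcd after any change is gcd(4, new_value).
This can be at most 4.
Since 4 = old gcd 4, the gcd can only stay the same or decrease.

Answer: no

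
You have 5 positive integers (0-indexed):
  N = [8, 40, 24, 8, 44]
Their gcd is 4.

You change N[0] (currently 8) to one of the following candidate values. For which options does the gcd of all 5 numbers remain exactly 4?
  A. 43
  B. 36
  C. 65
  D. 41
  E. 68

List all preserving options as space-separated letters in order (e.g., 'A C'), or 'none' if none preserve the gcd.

Old gcd = 4; gcd of others (without N[0]) = 4
New gcd for candidate v: gcd(4, v). Preserves old gcd iff gcd(4, v) = 4.
  Option A: v=43, gcd(4,43)=1 -> changes
  Option B: v=36, gcd(4,36)=4 -> preserves
  Option C: v=65, gcd(4,65)=1 -> changes
  Option D: v=41, gcd(4,41)=1 -> changes
  Option E: v=68, gcd(4,68)=4 -> preserves

Answer: B E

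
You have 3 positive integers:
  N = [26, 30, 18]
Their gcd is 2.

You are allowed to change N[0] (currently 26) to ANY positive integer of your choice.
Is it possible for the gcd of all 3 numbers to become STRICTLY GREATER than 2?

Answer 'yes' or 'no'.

Current gcd = 2
gcd of all OTHER numbers (without N[0]=26): gcd([30, 18]) = 6
The new gcd after any change is gcd(6, new_value).
This can be at most 6.
Since 6 > old gcd 2, the gcd CAN increase (e.g., set N[0] = 6).

Answer: yes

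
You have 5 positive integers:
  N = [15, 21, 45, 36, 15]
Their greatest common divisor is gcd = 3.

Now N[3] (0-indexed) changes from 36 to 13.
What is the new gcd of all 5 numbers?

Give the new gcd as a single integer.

Numbers: [15, 21, 45, 36, 15], gcd = 3
Change: index 3, 36 -> 13
gcd of the OTHER numbers (without index 3): gcd([15, 21, 45, 15]) = 3
New gcd = gcd(g_others, new_val) = gcd(3, 13) = 1

Answer: 1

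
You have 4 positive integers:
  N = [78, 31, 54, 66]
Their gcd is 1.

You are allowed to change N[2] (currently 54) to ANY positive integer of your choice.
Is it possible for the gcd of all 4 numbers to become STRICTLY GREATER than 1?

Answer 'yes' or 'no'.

Answer: no

Derivation:
Current gcd = 1
gcd of all OTHER numbers (without N[2]=54): gcd([78, 31, 66]) = 1
The new gcd after any change is gcd(1, new_value).
This can be at most 1.
Since 1 = old gcd 1, the gcd can only stay the same or decrease.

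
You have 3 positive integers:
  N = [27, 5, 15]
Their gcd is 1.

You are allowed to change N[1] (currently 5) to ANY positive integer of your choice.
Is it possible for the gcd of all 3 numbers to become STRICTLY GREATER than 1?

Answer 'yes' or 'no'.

Answer: yes

Derivation:
Current gcd = 1
gcd of all OTHER numbers (without N[1]=5): gcd([27, 15]) = 3
The new gcd after any change is gcd(3, new_value).
This can be at most 3.
Since 3 > old gcd 1, the gcd CAN increase (e.g., set N[1] = 3).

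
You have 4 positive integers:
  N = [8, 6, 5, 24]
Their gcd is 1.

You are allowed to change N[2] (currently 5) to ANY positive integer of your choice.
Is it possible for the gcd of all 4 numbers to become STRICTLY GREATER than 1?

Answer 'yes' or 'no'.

Answer: yes

Derivation:
Current gcd = 1
gcd of all OTHER numbers (without N[2]=5): gcd([8, 6, 24]) = 2
The new gcd after any change is gcd(2, new_value).
This can be at most 2.
Since 2 > old gcd 1, the gcd CAN increase (e.g., set N[2] = 2).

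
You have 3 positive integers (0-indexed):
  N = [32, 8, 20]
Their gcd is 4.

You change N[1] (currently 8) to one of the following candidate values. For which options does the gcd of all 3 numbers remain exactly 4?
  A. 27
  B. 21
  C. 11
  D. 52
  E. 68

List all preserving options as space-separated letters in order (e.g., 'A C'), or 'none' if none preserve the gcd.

Answer: D E

Derivation:
Old gcd = 4; gcd of others (without N[1]) = 4
New gcd for candidate v: gcd(4, v). Preserves old gcd iff gcd(4, v) = 4.
  Option A: v=27, gcd(4,27)=1 -> changes
  Option B: v=21, gcd(4,21)=1 -> changes
  Option C: v=11, gcd(4,11)=1 -> changes
  Option D: v=52, gcd(4,52)=4 -> preserves
  Option E: v=68, gcd(4,68)=4 -> preserves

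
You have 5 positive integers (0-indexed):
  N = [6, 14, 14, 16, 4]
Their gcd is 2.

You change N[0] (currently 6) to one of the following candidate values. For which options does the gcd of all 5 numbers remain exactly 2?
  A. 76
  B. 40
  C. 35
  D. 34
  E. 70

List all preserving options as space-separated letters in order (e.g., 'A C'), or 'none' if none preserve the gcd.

Old gcd = 2; gcd of others (without N[0]) = 2
New gcd for candidate v: gcd(2, v). Preserves old gcd iff gcd(2, v) = 2.
  Option A: v=76, gcd(2,76)=2 -> preserves
  Option B: v=40, gcd(2,40)=2 -> preserves
  Option C: v=35, gcd(2,35)=1 -> changes
  Option D: v=34, gcd(2,34)=2 -> preserves
  Option E: v=70, gcd(2,70)=2 -> preserves

Answer: A B D E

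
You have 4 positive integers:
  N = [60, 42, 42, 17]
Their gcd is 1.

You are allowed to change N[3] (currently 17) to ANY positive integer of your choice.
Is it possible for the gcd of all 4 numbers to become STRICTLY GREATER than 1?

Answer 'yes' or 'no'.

Current gcd = 1
gcd of all OTHER numbers (without N[3]=17): gcd([60, 42, 42]) = 6
The new gcd after any change is gcd(6, new_value).
This can be at most 6.
Since 6 > old gcd 1, the gcd CAN increase (e.g., set N[3] = 6).

Answer: yes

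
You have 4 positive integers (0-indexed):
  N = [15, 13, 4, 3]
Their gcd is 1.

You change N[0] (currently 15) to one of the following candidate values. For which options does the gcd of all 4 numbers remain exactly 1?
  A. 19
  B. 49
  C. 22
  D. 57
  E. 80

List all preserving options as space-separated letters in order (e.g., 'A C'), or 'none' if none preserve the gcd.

Old gcd = 1; gcd of others (without N[0]) = 1
New gcd for candidate v: gcd(1, v). Preserves old gcd iff gcd(1, v) = 1.
  Option A: v=19, gcd(1,19)=1 -> preserves
  Option B: v=49, gcd(1,49)=1 -> preserves
  Option C: v=22, gcd(1,22)=1 -> preserves
  Option D: v=57, gcd(1,57)=1 -> preserves
  Option E: v=80, gcd(1,80)=1 -> preserves

Answer: A B C D E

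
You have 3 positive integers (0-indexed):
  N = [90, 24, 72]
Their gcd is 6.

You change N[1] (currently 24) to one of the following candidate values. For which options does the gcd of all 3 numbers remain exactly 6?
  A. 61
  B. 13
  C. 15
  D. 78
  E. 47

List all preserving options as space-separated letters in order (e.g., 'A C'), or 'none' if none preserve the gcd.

Old gcd = 6; gcd of others (without N[1]) = 18
New gcd for candidate v: gcd(18, v). Preserves old gcd iff gcd(18, v) = 6.
  Option A: v=61, gcd(18,61)=1 -> changes
  Option B: v=13, gcd(18,13)=1 -> changes
  Option C: v=15, gcd(18,15)=3 -> changes
  Option D: v=78, gcd(18,78)=6 -> preserves
  Option E: v=47, gcd(18,47)=1 -> changes

Answer: D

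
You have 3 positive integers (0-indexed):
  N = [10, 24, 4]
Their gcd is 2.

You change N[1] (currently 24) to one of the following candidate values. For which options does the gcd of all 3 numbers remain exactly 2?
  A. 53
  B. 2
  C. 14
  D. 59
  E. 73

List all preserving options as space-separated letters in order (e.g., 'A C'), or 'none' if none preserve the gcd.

Old gcd = 2; gcd of others (without N[1]) = 2
New gcd for candidate v: gcd(2, v). Preserves old gcd iff gcd(2, v) = 2.
  Option A: v=53, gcd(2,53)=1 -> changes
  Option B: v=2, gcd(2,2)=2 -> preserves
  Option C: v=14, gcd(2,14)=2 -> preserves
  Option D: v=59, gcd(2,59)=1 -> changes
  Option E: v=73, gcd(2,73)=1 -> changes

Answer: B C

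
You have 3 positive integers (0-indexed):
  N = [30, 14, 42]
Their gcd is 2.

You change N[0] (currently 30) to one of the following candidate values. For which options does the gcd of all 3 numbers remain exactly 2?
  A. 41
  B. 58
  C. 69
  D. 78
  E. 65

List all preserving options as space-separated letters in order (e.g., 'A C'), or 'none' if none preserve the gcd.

Answer: B D

Derivation:
Old gcd = 2; gcd of others (without N[0]) = 14
New gcd for candidate v: gcd(14, v). Preserves old gcd iff gcd(14, v) = 2.
  Option A: v=41, gcd(14,41)=1 -> changes
  Option B: v=58, gcd(14,58)=2 -> preserves
  Option C: v=69, gcd(14,69)=1 -> changes
  Option D: v=78, gcd(14,78)=2 -> preserves
  Option E: v=65, gcd(14,65)=1 -> changes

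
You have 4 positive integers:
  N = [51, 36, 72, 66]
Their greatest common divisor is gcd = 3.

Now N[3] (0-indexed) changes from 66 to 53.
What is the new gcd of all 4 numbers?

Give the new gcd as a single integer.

Answer: 1

Derivation:
Numbers: [51, 36, 72, 66], gcd = 3
Change: index 3, 66 -> 53
gcd of the OTHER numbers (without index 3): gcd([51, 36, 72]) = 3
New gcd = gcd(g_others, new_val) = gcd(3, 53) = 1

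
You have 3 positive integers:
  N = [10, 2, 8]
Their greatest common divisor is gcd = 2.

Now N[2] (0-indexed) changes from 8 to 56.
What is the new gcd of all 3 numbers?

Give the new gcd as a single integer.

Numbers: [10, 2, 8], gcd = 2
Change: index 2, 8 -> 56
gcd of the OTHER numbers (without index 2): gcd([10, 2]) = 2
New gcd = gcd(g_others, new_val) = gcd(2, 56) = 2

Answer: 2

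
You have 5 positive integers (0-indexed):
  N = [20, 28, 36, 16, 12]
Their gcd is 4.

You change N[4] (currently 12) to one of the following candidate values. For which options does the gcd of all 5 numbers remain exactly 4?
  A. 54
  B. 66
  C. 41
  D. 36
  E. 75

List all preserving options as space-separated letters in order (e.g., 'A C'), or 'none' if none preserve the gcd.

Old gcd = 4; gcd of others (without N[4]) = 4
New gcd for candidate v: gcd(4, v). Preserves old gcd iff gcd(4, v) = 4.
  Option A: v=54, gcd(4,54)=2 -> changes
  Option B: v=66, gcd(4,66)=2 -> changes
  Option C: v=41, gcd(4,41)=1 -> changes
  Option D: v=36, gcd(4,36)=4 -> preserves
  Option E: v=75, gcd(4,75)=1 -> changes

Answer: D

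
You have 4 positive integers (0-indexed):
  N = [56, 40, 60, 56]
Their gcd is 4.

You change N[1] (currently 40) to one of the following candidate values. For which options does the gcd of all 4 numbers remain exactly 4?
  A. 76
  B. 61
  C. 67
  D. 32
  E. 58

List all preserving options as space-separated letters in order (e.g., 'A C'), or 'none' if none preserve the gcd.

Old gcd = 4; gcd of others (without N[1]) = 4
New gcd for candidate v: gcd(4, v). Preserves old gcd iff gcd(4, v) = 4.
  Option A: v=76, gcd(4,76)=4 -> preserves
  Option B: v=61, gcd(4,61)=1 -> changes
  Option C: v=67, gcd(4,67)=1 -> changes
  Option D: v=32, gcd(4,32)=4 -> preserves
  Option E: v=58, gcd(4,58)=2 -> changes

Answer: A D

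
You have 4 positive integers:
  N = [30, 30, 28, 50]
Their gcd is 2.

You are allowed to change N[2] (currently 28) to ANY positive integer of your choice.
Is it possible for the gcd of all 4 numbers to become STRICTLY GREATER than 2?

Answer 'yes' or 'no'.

Answer: yes

Derivation:
Current gcd = 2
gcd of all OTHER numbers (without N[2]=28): gcd([30, 30, 50]) = 10
The new gcd after any change is gcd(10, new_value).
This can be at most 10.
Since 10 > old gcd 2, the gcd CAN increase (e.g., set N[2] = 10).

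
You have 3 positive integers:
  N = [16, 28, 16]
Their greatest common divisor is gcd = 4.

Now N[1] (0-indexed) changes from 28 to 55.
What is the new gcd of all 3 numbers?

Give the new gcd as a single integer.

Numbers: [16, 28, 16], gcd = 4
Change: index 1, 28 -> 55
gcd of the OTHER numbers (without index 1): gcd([16, 16]) = 16
New gcd = gcd(g_others, new_val) = gcd(16, 55) = 1

Answer: 1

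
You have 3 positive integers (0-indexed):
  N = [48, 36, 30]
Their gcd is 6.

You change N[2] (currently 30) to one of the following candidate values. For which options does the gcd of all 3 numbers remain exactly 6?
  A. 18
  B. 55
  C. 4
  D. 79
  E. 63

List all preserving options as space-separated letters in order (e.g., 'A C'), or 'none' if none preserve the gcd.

Old gcd = 6; gcd of others (without N[2]) = 12
New gcd for candidate v: gcd(12, v). Preserves old gcd iff gcd(12, v) = 6.
  Option A: v=18, gcd(12,18)=6 -> preserves
  Option B: v=55, gcd(12,55)=1 -> changes
  Option C: v=4, gcd(12,4)=4 -> changes
  Option D: v=79, gcd(12,79)=1 -> changes
  Option E: v=63, gcd(12,63)=3 -> changes

Answer: A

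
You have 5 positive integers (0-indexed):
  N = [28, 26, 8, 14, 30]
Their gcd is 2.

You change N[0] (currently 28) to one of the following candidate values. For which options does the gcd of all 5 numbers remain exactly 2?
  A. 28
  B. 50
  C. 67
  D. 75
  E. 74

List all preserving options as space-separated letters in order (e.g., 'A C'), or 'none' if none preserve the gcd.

Old gcd = 2; gcd of others (without N[0]) = 2
New gcd for candidate v: gcd(2, v). Preserves old gcd iff gcd(2, v) = 2.
  Option A: v=28, gcd(2,28)=2 -> preserves
  Option B: v=50, gcd(2,50)=2 -> preserves
  Option C: v=67, gcd(2,67)=1 -> changes
  Option D: v=75, gcd(2,75)=1 -> changes
  Option E: v=74, gcd(2,74)=2 -> preserves

Answer: A B E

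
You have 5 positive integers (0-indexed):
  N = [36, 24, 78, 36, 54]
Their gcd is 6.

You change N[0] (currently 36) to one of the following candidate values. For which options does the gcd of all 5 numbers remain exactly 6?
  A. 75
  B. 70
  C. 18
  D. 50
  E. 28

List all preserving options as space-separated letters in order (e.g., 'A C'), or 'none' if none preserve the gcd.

Answer: C

Derivation:
Old gcd = 6; gcd of others (without N[0]) = 6
New gcd for candidate v: gcd(6, v). Preserves old gcd iff gcd(6, v) = 6.
  Option A: v=75, gcd(6,75)=3 -> changes
  Option B: v=70, gcd(6,70)=2 -> changes
  Option C: v=18, gcd(6,18)=6 -> preserves
  Option D: v=50, gcd(6,50)=2 -> changes
  Option E: v=28, gcd(6,28)=2 -> changes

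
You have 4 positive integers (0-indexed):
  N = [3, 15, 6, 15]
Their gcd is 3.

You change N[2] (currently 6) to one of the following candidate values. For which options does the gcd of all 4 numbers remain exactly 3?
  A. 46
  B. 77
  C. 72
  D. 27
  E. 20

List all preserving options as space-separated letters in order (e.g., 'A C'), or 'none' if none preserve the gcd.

Answer: C D

Derivation:
Old gcd = 3; gcd of others (without N[2]) = 3
New gcd for candidate v: gcd(3, v). Preserves old gcd iff gcd(3, v) = 3.
  Option A: v=46, gcd(3,46)=1 -> changes
  Option B: v=77, gcd(3,77)=1 -> changes
  Option C: v=72, gcd(3,72)=3 -> preserves
  Option D: v=27, gcd(3,27)=3 -> preserves
  Option E: v=20, gcd(3,20)=1 -> changes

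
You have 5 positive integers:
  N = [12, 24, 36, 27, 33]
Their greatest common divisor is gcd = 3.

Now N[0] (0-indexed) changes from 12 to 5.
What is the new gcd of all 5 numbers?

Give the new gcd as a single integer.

Answer: 1

Derivation:
Numbers: [12, 24, 36, 27, 33], gcd = 3
Change: index 0, 12 -> 5
gcd of the OTHER numbers (without index 0): gcd([24, 36, 27, 33]) = 3
New gcd = gcd(g_others, new_val) = gcd(3, 5) = 1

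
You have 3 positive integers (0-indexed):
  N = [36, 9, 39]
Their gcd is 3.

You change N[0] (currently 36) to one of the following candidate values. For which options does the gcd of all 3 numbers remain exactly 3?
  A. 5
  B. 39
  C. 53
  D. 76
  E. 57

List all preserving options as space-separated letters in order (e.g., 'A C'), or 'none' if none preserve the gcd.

Old gcd = 3; gcd of others (without N[0]) = 3
New gcd for candidate v: gcd(3, v). Preserves old gcd iff gcd(3, v) = 3.
  Option A: v=5, gcd(3,5)=1 -> changes
  Option B: v=39, gcd(3,39)=3 -> preserves
  Option C: v=53, gcd(3,53)=1 -> changes
  Option D: v=76, gcd(3,76)=1 -> changes
  Option E: v=57, gcd(3,57)=3 -> preserves

Answer: B E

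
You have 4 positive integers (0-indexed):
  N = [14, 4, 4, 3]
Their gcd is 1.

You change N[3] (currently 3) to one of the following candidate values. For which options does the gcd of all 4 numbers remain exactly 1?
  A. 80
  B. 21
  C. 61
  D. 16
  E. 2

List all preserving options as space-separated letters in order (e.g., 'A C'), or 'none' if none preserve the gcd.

Old gcd = 1; gcd of others (without N[3]) = 2
New gcd for candidate v: gcd(2, v). Preserves old gcd iff gcd(2, v) = 1.
  Option A: v=80, gcd(2,80)=2 -> changes
  Option B: v=21, gcd(2,21)=1 -> preserves
  Option C: v=61, gcd(2,61)=1 -> preserves
  Option D: v=16, gcd(2,16)=2 -> changes
  Option E: v=2, gcd(2,2)=2 -> changes

Answer: B C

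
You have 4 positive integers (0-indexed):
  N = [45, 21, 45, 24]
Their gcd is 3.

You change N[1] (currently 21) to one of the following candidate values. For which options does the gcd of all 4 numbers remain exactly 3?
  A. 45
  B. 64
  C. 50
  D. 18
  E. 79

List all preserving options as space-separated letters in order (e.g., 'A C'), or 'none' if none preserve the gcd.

Answer: A D

Derivation:
Old gcd = 3; gcd of others (without N[1]) = 3
New gcd for candidate v: gcd(3, v). Preserves old gcd iff gcd(3, v) = 3.
  Option A: v=45, gcd(3,45)=3 -> preserves
  Option B: v=64, gcd(3,64)=1 -> changes
  Option C: v=50, gcd(3,50)=1 -> changes
  Option D: v=18, gcd(3,18)=3 -> preserves
  Option E: v=79, gcd(3,79)=1 -> changes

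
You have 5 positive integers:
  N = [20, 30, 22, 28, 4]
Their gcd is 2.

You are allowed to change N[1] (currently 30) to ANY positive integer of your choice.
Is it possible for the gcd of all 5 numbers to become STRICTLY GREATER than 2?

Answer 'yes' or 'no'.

Answer: no

Derivation:
Current gcd = 2
gcd of all OTHER numbers (without N[1]=30): gcd([20, 22, 28, 4]) = 2
The new gcd after any change is gcd(2, new_value).
This can be at most 2.
Since 2 = old gcd 2, the gcd can only stay the same or decrease.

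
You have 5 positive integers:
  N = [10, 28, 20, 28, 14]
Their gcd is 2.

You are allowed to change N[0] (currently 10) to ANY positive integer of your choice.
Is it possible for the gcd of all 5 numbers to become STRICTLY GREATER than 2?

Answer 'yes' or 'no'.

Answer: no

Derivation:
Current gcd = 2
gcd of all OTHER numbers (without N[0]=10): gcd([28, 20, 28, 14]) = 2
The new gcd after any change is gcd(2, new_value).
This can be at most 2.
Since 2 = old gcd 2, the gcd can only stay the same or decrease.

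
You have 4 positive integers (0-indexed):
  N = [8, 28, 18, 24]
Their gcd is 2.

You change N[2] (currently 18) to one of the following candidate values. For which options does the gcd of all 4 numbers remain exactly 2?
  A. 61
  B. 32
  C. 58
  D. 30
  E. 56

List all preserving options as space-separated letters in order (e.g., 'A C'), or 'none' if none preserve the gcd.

Answer: C D

Derivation:
Old gcd = 2; gcd of others (without N[2]) = 4
New gcd for candidate v: gcd(4, v). Preserves old gcd iff gcd(4, v) = 2.
  Option A: v=61, gcd(4,61)=1 -> changes
  Option B: v=32, gcd(4,32)=4 -> changes
  Option C: v=58, gcd(4,58)=2 -> preserves
  Option D: v=30, gcd(4,30)=2 -> preserves
  Option E: v=56, gcd(4,56)=4 -> changes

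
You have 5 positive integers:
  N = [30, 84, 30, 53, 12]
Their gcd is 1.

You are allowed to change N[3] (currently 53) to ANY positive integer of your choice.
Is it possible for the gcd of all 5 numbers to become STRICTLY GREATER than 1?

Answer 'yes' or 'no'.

Answer: yes

Derivation:
Current gcd = 1
gcd of all OTHER numbers (without N[3]=53): gcd([30, 84, 30, 12]) = 6
The new gcd after any change is gcd(6, new_value).
This can be at most 6.
Since 6 > old gcd 1, the gcd CAN increase (e.g., set N[3] = 6).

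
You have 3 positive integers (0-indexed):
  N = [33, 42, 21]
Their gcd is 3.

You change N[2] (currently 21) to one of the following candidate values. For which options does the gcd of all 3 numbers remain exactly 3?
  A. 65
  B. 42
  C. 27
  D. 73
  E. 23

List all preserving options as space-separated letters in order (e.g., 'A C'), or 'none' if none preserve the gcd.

Answer: B C

Derivation:
Old gcd = 3; gcd of others (without N[2]) = 3
New gcd for candidate v: gcd(3, v). Preserves old gcd iff gcd(3, v) = 3.
  Option A: v=65, gcd(3,65)=1 -> changes
  Option B: v=42, gcd(3,42)=3 -> preserves
  Option C: v=27, gcd(3,27)=3 -> preserves
  Option D: v=73, gcd(3,73)=1 -> changes
  Option E: v=23, gcd(3,23)=1 -> changes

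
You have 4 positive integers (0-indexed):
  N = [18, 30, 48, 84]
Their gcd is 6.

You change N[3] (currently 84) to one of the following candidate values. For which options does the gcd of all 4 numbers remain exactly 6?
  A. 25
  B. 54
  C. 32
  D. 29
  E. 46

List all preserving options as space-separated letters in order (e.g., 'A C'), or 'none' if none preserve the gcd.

Answer: B

Derivation:
Old gcd = 6; gcd of others (without N[3]) = 6
New gcd for candidate v: gcd(6, v). Preserves old gcd iff gcd(6, v) = 6.
  Option A: v=25, gcd(6,25)=1 -> changes
  Option B: v=54, gcd(6,54)=6 -> preserves
  Option C: v=32, gcd(6,32)=2 -> changes
  Option D: v=29, gcd(6,29)=1 -> changes
  Option E: v=46, gcd(6,46)=2 -> changes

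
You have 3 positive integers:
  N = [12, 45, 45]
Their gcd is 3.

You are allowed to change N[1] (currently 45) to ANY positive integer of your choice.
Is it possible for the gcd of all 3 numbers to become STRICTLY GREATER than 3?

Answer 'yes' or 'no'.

Answer: no

Derivation:
Current gcd = 3
gcd of all OTHER numbers (without N[1]=45): gcd([12, 45]) = 3
The new gcd after any change is gcd(3, new_value).
This can be at most 3.
Since 3 = old gcd 3, the gcd can only stay the same or decrease.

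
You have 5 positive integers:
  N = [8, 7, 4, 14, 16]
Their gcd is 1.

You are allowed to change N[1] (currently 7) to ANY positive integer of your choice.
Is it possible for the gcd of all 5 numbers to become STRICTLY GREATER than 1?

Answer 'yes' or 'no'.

Current gcd = 1
gcd of all OTHER numbers (without N[1]=7): gcd([8, 4, 14, 16]) = 2
The new gcd after any change is gcd(2, new_value).
This can be at most 2.
Since 2 > old gcd 1, the gcd CAN increase (e.g., set N[1] = 2).

Answer: yes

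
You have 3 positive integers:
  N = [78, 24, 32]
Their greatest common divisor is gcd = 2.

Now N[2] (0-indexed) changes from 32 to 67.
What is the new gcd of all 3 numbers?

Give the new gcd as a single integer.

Answer: 1

Derivation:
Numbers: [78, 24, 32], gcd = 2
Change: index 2, 32 -> 67
gcd of the OTHER numbers (without index 2): gcd([78, 24]) = 6
New gcd = gcd(g_others, new_val) = gcd(6, 67) = 1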